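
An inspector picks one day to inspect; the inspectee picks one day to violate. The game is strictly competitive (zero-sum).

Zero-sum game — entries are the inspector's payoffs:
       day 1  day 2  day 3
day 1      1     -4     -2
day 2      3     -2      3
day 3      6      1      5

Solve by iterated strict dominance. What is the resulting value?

1

Row day 1 is strictly dominated by row day 2 (3>1, -2>-4, 3>-2); eliminate day 1.
Column day 1 is strictly dominated by day 2 for the inspectee (-2<3, 1<6); eliminate day 1.
Row day 2 is strictly dominated by row day 3 (1>-2, 5>3); eliminate day 2.
Column day 3 is strictly dominated by day 2 for the inspectee (1<5); eliminate day 3.
Only (day 3, day 2) remains, with payoff 1.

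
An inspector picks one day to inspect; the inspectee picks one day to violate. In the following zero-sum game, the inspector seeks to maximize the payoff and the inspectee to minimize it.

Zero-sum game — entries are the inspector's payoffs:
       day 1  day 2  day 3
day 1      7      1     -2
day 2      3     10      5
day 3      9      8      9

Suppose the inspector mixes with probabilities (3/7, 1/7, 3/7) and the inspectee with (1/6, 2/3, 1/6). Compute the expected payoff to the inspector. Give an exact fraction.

Against (1/6, 2/3, 1/6), each row's expected payoff is day 1: 3/2; day 2: 8; day 3: 25/3.
Taking the (3/7, 1/7, 3/7)-weighted average: (3/7)·(3/2) + (1/7)·(8) + (3/7)·(25/3) = 75/14.

75/14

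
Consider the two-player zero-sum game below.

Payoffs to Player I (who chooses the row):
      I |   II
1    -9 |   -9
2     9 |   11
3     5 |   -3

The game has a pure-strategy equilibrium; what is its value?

Row minima: -9, 9, -3 → Player I's maximin is 9.
Column maxima: 9, 11 → Player II's minimax is 9.
They coincide at (2, I), so the value is 9.

9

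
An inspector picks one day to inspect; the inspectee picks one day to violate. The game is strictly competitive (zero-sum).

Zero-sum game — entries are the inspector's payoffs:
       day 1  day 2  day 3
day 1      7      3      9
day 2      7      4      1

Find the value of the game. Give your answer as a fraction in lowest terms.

11/3

Column day 1 is strictly dominated by day 2 for the inspectee (it gives the inspector more in every row).
The remaining 2×2 game on (day 1, day 2) × (day 2, day 3) has no saddle point. Let the inspector play day 1 with probability p; indifference gives 3p + 4(1−p) = 9p + (1−p), so p = 1/3.
Similarly the inspectee's optimal q on day 2 is 8/9, and the value is 3·(8/9) + (9)·(1/9) = 11/3.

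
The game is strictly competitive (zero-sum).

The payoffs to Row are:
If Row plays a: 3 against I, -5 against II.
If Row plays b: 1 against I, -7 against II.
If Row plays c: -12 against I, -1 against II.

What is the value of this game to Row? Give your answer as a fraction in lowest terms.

Row b is strictly dominated by row a, so Row never plays it.
The remaining 2×2 game on (a, c) × (I, II) has no saddle point. Let Row play a with probability p; indifference gives 3p − 12(1−p) = −5p − (1−p), so p = 11/19.
Similarly Column's optimal q on I is 4/19, and the value is 3·(4/19) + (-5)·(15/19) = -63/19.

-63/19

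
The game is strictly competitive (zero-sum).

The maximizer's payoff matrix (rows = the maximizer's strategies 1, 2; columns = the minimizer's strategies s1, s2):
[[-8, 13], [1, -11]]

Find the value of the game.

-25/11

Row minima are -8 and -11, so the maximizer's maximin is -8; column maxima are 1 and 13, so the minimizer's minimax is 1. These differ, so the equilibrium is in mixed strategies.
Let the maximizer play 1 with probability p. The minimizer is indifferent when −8p + (1−p) = 13p − 11(1−p), giving p = 4/11.
Let the minimizer play s1 with probability q. The maximizer is indifferent when −8q + 13(1−q) = q − 11(1−q), giving q = 8/11.
The value is -8·(8/11) + (13)·(3/11) = -25/11.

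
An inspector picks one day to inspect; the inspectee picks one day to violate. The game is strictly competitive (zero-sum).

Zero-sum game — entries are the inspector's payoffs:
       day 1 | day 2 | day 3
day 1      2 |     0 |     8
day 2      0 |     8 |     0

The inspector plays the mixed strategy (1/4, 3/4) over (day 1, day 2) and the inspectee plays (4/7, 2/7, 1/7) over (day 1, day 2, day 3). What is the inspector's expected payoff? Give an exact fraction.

Against (4/7, 2/7, 1/7), each row's expected payoff is day 1: 16/7; day 2: 16/7.
Taking the (1/4, 3/4)-weighted average: (1/4)·(16/7) + (3/4)·(16/7) = 16/7.

16/7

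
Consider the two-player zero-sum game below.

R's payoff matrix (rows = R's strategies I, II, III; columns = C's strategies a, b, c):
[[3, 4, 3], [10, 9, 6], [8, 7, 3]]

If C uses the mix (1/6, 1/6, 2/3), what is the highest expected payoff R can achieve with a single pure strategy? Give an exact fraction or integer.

I: (3)·(1/6) + (4)·(1/6) + (3)·(2/3) = 19/6.
II: (10)·(1/6) + (9)·(1/6) + (6)·(2/3) = 43/6.
III: (8)·(1/6) + (7)·(1/6) + (3)·(2/3) = 9/2.
The best pure response is II with expected payoff 43/6.

43/6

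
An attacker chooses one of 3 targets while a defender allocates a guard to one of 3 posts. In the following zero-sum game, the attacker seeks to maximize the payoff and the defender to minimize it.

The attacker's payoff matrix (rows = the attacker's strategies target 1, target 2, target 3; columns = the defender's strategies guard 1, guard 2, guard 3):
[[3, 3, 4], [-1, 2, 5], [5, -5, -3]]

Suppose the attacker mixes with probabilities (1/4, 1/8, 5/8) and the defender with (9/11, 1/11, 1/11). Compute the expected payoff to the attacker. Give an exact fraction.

Against (9/11, 1/11, 1/11), each row's expected payoff is target 1: 34/11; target 2: -2/11; target 3: 37/11.
Taking the (1/4, 1/8, 5/8)-weighted average: (1/4)·(34/11) + (1/8)·(-2/11) + (5/8)·(37/11) = 251/88.

251/88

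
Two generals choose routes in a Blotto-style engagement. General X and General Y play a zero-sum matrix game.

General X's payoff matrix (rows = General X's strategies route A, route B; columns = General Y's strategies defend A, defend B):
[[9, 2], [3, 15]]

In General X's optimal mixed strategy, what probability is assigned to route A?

12/19

Row minima are 2 and 3, so General X's maximin is 3; column maxima are 9 and 15, so General Y's minimax is 9. These differ, so the equilibrium is in mixed strategies.
Let General X play route A with probability p. General Y is indifferent when 9p + 3(1−p) = 2p + 15(1−p), giving p = 12/19.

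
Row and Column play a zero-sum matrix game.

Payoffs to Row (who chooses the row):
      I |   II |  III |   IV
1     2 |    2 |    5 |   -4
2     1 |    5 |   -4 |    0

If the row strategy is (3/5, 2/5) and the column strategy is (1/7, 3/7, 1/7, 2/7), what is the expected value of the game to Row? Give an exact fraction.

39/35

Against (1/7, 3/7, 1/7, 2/7), each row's expected payoff is 1: 5/7; 2: 12/7.
Taking the (3/5, 2/5)-weighted average: (3/5)·(5/7) + (2/5)·(12/7) = 39/35.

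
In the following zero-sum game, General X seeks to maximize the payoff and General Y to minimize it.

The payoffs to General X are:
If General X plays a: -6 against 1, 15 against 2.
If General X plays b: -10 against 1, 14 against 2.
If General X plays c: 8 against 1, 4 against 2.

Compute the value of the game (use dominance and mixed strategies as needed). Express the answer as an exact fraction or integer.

Row b is strictly dominated by row a, so General X never plays it.
The remaining 2×2 game on (a, c) × (1, 2) has no saddle point. Let General X play a with probability p; indifference gives −6p + 8(1−p) = 15p + 4(1−p), so p = 4/25.
Similarly General Y's optimal q on 1 is 11/25, and the value is -6·(11/25) + (15)·(14/25) = 144/25.

144/25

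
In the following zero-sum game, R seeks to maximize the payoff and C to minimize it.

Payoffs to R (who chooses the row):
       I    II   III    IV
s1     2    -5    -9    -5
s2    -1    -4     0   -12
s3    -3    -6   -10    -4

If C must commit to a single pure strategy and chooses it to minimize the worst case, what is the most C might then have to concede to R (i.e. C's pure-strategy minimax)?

-4

The worst case (largest entry) in each column is I: 2, II: -4, III: 0, IV: -4.
The best (smallest) of these is -4.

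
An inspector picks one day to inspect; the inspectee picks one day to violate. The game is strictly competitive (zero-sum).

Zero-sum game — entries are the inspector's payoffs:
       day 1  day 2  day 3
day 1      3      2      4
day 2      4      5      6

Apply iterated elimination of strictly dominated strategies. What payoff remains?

4

Column day 3 is strictly dominated by day 1 for the inspectee (3<4, 4<6); eliminate day 3.
Row day 1 is strictly dominated by row day 2 (4>3, 5>2); eliminate day 1.
Column day 2 is strictly dominated by day 1 for the inspectee (4<5); eliminate day 2.
Only (day 2, day 1) remains, with payoff 4.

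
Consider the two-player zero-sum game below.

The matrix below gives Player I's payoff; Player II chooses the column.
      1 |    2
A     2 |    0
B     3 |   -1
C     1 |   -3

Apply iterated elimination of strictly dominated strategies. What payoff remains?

Row C is strictly dominated by row A (2>1, 0>-3); eliminate C.
Column 1 is strictly dominated by 2 for Player II (0<2, -1<3); eliminate 1.
Row B is strictly dominated by row A (0>-1); eliminate B.
Only (A, 2) remains, with payoff 0.

0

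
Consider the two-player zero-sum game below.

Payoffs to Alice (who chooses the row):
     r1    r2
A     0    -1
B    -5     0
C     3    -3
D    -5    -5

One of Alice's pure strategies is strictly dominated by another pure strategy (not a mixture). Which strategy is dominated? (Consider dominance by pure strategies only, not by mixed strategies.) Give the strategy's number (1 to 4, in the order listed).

Compare D with A: 0 > -5, -1 > -5.
So A strictly dominates D for Alice; D is strictly dominated.

4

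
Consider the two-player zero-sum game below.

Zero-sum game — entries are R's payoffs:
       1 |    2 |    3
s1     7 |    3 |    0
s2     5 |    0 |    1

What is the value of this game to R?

Column 1 is strictly dominated by 2 for C (it gives R more in every row).
The remaining 2×2 game on (s1, s2) × (2, 3) has no saddle point. Let R play s1 with probability p; indifference gives 3p = (1−p), so p = 1/4.
Similarly C's optimal q on 2 is 1/4, and the value is 3·(1/4) + (0)·(3/4) = 3/4.

3/4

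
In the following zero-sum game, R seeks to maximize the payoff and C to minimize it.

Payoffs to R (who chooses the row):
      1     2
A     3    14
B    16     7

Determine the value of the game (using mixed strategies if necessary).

Row minima are 3 and 7, so R's maximin is 7; column maxima are 16 and 14, so C's minimax is 14. These differ, so the equilibrium is in mixed strategies.
Let R play A with probability p. C is indifferent when 3p + 16(1−p) = 14p + 7(1−p), giving p = 9/20.
Let C play 1 with probability q. R is indifferent when 3q + 14(1−q) = 16q + 7(1−q), giving q = 7/20.
The value is 3·(7/20) + (14)·(13/20) = 203/20.

203/20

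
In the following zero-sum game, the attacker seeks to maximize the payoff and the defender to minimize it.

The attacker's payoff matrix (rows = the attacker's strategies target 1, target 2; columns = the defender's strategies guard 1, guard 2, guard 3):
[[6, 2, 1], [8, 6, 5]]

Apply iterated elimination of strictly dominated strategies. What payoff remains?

Column guard 2 is strictly dominated by guard 3 for the defender (1<2, 5<6); eliminate guard 2.
Column guard 1 is strictly dominated by guard 3 for the defender (1<6, 5<8); eliminate guard 1.
Row target 1 is strictly dominated by row target 2 (5>1); eliminate target 1.
Only (target 2, guard 3) remains, with payoff 5.

5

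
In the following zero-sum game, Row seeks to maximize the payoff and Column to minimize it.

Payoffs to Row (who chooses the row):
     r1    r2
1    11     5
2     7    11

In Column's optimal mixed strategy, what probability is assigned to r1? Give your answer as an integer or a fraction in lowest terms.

Row minima are 5 and 7, so Row's maximin is 7; column maxima are 11 and 11, so Column's minimax is 11. These differ, so the equilibrium is in mixed strategies.
Let Column play r1 with probability q. Row is indifferent when 11q + 5(1−q) = 7q + 11(1−q), giving q = 3/5.

3/5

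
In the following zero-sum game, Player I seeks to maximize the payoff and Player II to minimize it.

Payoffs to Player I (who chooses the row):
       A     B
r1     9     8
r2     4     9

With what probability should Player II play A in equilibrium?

Row minima are 8 and 4, so Player I's maximin is 8; column maxima are 9 and 9, so Player II's minimax is 9. These differ, so the equilibrium is in mixed strategies.
Let Player II play A with probability q. Player I is indifferent when 9q + 8(1−q) = 4q + 9(1−q), giving q = 1/6.

1/6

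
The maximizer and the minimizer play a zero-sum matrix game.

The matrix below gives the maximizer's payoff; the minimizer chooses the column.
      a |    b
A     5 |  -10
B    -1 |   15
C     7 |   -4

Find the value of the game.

101/27

Row A is strictly dominated by row C, so the maximizer never plays it.
The remaining 2×2 game on (B, C) × (a, b) has no saddle point. Let the maximizer play B with probability p; indifference gives −p + 7(1−p) = 15p − 4(1−p), so p = 11/27.
Similarly the minimizer's optimal q on a is 19/27, and the value is -1·(19/27) + (15)·(8/27) = 101/27.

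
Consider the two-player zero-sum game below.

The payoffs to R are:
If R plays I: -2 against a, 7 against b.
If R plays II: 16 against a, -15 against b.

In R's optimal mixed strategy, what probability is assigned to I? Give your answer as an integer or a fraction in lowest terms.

Row minima are -2 and -15, so R's maximin is -2; column maxima are 16 and 7, so C's minimax is 7. These differ, so the equilibrium is in mixed strategies.
Let R play I with probability p. C is indifferent when −2p + 16(1−p) = 7p − 15(1−p), giving p = 31/40.

31/40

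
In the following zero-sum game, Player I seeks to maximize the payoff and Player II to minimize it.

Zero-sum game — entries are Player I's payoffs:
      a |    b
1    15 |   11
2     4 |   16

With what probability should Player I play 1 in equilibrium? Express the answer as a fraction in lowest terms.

3/4

Row minima are 11 and 4, so Player I's maximin is 11; column maxima are 15 and 16, so Player II's minimax is 15. These differ, so the equilibrium is in mixed strategies.
Let Player I play 1 with probability p. Player II is indifferent when 15p + 4(1−p) = 11p + 16(1−p), giving p = 3/4.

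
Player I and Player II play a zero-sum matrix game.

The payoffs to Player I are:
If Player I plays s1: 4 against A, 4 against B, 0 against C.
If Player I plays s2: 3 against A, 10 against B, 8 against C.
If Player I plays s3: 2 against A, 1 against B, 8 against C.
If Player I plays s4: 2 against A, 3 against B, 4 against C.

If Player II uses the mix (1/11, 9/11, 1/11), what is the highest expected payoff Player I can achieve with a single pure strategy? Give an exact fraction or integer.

101/11

s1: (4)·(1/11) + (4)·(9/11) + (0)·(1/11) = 40/11.
s2: (3)·(1/11) + (10)·(9/11) + (8)·(1/11) = 101/11.
s3: (2)·(1/11) + (1)·(9/11) + (8)·(1/11) = 19/11.
s4: (2)·(1/11) + (3)·(9/11) + (4)·(1/11) = 3.
The best pure response is s2 with expected payoff 101/11.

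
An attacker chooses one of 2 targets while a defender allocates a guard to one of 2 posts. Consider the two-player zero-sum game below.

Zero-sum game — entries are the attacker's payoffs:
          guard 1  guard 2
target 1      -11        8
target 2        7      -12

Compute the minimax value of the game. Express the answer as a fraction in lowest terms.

Row minima are -11 and -12, so the attacker's maximin is -11; column maxima are 7 and 8, so the defender's minimax is 7. These differ, so the equilibrium is in mixed strategies.
Let the attacker play target 1 with probability p. The defender is indifferent when −11p + 7(1−p) = 8p − 12(1−p), giving p = 1/2.
Let the defender play guard 1 with probability q. The attacker is indifferent when −11q + 8(1−q) = 7q − 12(1−q), giving q = 10/19.
The value is -11·(10/19) + (8)·(9/19) = -2.

-2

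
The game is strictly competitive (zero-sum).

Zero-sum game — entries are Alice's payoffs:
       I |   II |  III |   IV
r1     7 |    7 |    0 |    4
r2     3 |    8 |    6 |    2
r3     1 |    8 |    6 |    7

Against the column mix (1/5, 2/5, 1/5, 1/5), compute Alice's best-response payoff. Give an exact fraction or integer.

6

r1: (7)·(1/5) + (7)·(2/5) + (0)·(1/5) + (4)·(1/5) = 5.
r2: (3)·(1/5) + (8)·(2/5) + (6)·(1/5) + (2)·(1/5) = 27/5.
r3: (1)·(1/5) + (8)·(2/5) + (6)·(1/5) + (7)·(1/5) = 6.
The best pure response is r3 with expected payoff 6.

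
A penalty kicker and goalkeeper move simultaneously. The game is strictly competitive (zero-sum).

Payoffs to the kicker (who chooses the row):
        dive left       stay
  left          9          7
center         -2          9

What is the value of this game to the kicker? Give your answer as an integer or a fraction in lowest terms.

95/13

Row minima are 7 and -2, so the kicker's maximin is 7; column maxima are 9 and 9, so the goalkeeper's minimax is 9. These differ, so the equilibrium is in mixed strategies.
Let the kicker play left with probability p. The goalkeeper is indifferent when 9p − 2(1−p) = 7p + 9(1−p), giving p = 11/13.
Let the goalkeeper play dive left with probability q. The kicker is indifferent when 9q + 7(1−q) = −2q + 9(1−q), giving q = 2/13.
The value is 9·(2/13) + (7)·(11/13) = 95/13.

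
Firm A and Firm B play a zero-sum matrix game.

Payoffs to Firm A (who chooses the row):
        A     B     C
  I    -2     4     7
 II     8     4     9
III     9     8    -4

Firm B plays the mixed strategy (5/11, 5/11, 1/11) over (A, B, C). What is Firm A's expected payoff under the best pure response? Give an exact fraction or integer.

I: (-2)·(5/11) + (4)·(5/11) + (7)·(1/11) = 17/11.
II: (8)·(5/11) + (4)·(5/11) + (9)·(1/11) = 69/11.
III: (9)·(5/11) + (8)·(5/11) + (-4)·(1/11) = 81/11.
The best pure response is III with expected payoff 81/11.

81/11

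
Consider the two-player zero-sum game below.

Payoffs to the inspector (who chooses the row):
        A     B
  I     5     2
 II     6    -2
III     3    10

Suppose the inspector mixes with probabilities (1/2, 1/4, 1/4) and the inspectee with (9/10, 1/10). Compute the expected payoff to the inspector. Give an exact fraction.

Against (9/10, 1/10), each row's expected payoff is I: 47/10; II: 26/5; III: 37/10.
Taking the (1/2, 1/4, 1/4)-weighted average: (1/2)·(47/10) + (1/4)·(26/5) + (1/4)·(37/10) = 183/40.

183/40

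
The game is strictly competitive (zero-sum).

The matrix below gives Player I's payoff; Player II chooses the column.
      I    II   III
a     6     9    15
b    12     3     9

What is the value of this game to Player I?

15/2

Column III is strictly dominated by II for Player II (it gives Player I more in every row).
The remaining 2×2 game on (a, b) × (I, II) has no saddle point. Let Player I play a with probability p; indifference gives 6p + 12(1−p) = 9p + 3(1−p), so p = 3/4.
Similarly Player II's optimal q on I is 1/2, and the value is 6·(1/2) + (9)·(1/2) = 15/2.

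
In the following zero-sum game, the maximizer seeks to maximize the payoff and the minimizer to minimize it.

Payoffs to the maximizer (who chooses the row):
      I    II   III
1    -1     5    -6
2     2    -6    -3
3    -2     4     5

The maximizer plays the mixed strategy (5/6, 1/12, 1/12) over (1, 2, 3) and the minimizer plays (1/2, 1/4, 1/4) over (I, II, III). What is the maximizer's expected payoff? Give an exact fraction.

Against (1/2, 1/4, 1/4), each row's expected payoff is 1: -3/4; 2: -5/4; 3: 5/4.
Taking the (5/6, 1/12, 1/12)-weighted average: (5/6)·(-3/4) + (1/12)·(-5/4) + (1/12)·(5/4) = -5/8.

-5/8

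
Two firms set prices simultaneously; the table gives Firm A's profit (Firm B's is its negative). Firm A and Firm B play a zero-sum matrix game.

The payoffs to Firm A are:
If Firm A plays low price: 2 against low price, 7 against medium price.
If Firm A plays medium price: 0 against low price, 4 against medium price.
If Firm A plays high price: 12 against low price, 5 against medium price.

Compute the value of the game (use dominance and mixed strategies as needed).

37/6

Row medium price is strictly dominated by row low price, so Firm A never plays it.
The remaining 2×2 game on (low price, high price) × (low price, medium price) has no saddle point. Let Firm A play low price with probability p; indifference gives 2p + 12(1−p) = 7p + 5(1−p), so p = 7/12.
Similarly Firm B's optimal q on low price is 1/6, and the value is 2·(1/6) + (7)·(5/6) = 37/6.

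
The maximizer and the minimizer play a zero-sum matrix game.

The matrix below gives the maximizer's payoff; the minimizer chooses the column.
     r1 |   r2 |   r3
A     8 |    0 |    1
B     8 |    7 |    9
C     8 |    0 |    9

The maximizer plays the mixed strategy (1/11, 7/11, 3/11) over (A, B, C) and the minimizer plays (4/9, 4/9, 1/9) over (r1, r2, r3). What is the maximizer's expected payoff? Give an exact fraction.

71/11

Against (4/9, 4/9, 1/9), each row's expected payoff is A: 11/3; B: 23/3; C: 41/9.
Taking the (1/11, 7/11, 3/11)-weighted average: (1/11)·(11/3) + (7/11)·(23/3) + (3/11)·(41/9) = 71/11.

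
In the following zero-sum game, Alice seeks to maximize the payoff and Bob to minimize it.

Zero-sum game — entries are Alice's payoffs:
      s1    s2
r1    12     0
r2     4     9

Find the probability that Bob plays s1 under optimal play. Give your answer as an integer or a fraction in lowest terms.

Row minima are 0 and 4, so Alice's maximin is 4; column maxima are 12 and 9, so Bob's minimax is 9. These differ, so the equilibrium is in mixed strategies.
Let Bob play s1 with probability q. Alice is indifferent when 12q = 4q + 9(1−q), giving q = 9/17.

9/17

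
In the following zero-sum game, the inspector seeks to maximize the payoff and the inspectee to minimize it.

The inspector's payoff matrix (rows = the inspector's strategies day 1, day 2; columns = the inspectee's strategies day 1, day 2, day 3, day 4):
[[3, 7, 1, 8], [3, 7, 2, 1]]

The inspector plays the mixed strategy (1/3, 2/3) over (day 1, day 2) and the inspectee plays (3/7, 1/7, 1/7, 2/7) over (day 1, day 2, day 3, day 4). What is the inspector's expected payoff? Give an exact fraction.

Against (3/7, 1/7, 1/7, 2/7), each row's expected payoff is day 1: 33/7; day 2: 20/7.
Taking the (1/3, 2/3)-weighted average: (1/3)·(33/7) + (2/3)·(20/7) = 73/21.

73/21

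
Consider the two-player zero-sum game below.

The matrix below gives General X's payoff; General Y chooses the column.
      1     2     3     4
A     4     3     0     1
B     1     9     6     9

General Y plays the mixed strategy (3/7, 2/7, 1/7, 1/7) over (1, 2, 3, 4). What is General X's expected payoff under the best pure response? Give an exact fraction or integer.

36/7

A: (4)·(3/7) + (3)·(2/7) + (0)·(1/7) + (1)·(1/7) = 19/7.
B: (1)·(3/7) + (9)·(2/7) + (6)·(1/7) + (9)·(1/7) = 36/7.
The best pure response is B with expected payoff 36/7.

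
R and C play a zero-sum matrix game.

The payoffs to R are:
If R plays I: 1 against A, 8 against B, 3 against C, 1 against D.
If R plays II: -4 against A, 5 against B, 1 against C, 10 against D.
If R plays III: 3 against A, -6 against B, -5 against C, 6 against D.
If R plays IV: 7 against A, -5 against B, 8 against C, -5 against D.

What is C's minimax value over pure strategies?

7

The worst case (largest entry) in each column is A: 7, B: 8, C: 8, D: 10.
The best (smallest) of these is 7.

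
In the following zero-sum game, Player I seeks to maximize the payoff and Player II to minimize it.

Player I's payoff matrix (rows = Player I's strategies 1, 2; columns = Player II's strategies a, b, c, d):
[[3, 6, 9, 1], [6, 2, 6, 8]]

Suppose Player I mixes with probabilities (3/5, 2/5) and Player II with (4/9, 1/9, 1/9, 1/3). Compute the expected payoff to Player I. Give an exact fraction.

Against (4/9, 1/9, 1/9, 1/3), each row's expected payoff is 1: 10/3; 2: 56/9.
Taking the (3/5, 2/5)-weighted average: (3/5)·(10/3) + (2/5)·(56/9) = 202/45.

202/45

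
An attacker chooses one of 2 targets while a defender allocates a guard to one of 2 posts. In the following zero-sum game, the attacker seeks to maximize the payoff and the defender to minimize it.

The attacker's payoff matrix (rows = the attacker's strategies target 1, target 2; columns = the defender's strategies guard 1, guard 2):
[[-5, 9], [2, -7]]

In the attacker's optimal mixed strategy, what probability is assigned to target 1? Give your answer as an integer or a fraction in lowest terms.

Row minima are -5 and -7, so the attacker's maximin is -5; column maxima are 2 and 9, so the defender's minimax is 2. These differ, so the equilibrium is in mixed strategies.
Let the attacker play target 1 with probability p. The defender is indifferent when −5p + 2(1−p) = 9p − 7(1−p), giving p = 9/23.

9/23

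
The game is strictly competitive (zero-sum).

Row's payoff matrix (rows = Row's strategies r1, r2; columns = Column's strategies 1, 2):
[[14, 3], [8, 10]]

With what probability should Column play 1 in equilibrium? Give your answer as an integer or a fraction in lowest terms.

7/13

Row minima are 3 and 8, so Row's maximin is 8; column maxima are 14 and 10, so Column's minimax is 10. These differ, so the equilibrium is in mixed strategies.
Let Column play 1 with probability q. Row is indifferent when 14q + 3(1−q) = 8q + 10(1−q), giving q = 7/13.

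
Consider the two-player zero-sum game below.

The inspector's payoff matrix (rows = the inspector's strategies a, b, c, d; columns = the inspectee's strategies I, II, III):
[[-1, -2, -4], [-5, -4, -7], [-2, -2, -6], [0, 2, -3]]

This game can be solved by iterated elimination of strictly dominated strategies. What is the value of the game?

Column I is strictly dominated by III for the inspectee (-4<-1, -7<-5, -6<-2, -3<0); eliminate I.
Row c is strictly dominated by row d (2>-2, -3>-6); eliminate c.
Column II is strictly dominated by III for the inspectee (-4<-2, -7<-4, -3<2); eliminate II.
Row a is strictly dominated by row d (-3>-4); eliminate a.
Row b is strictly dominated by row d (-3>-7); eliminate b.
Only (d, III) remains, with payoff -3.

-3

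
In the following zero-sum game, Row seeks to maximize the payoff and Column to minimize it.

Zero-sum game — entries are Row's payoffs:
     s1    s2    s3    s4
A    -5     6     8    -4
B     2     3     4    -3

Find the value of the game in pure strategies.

-3

Row minima: -5, -3 → Row's maximin is -3.
Column maxima: 2, 6, 8, -3 → Column's minimax is -3.
They coincide at (B, s4), so the value is -3.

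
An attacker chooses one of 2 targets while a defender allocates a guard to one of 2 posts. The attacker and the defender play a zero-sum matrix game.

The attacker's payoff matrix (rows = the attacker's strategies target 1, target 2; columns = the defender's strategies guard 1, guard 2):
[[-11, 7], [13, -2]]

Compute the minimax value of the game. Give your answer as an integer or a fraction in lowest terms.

Row minima are -11 and -2, so the attacker's maximin is -2; column maxima are 13 and 7, so the defender's minimax is 7. These differ, so the equilibrium is in mixed strategies.
Let the attacker play target 1 with probability p. The defender is indifferent when −11p + 13(1−p) = 7p − 2(1−p), giving p = 5/11.
Let the defender play guard 1 with probability q. The attacker is indifferent when −11q + 7(1−q) = 13q − 2(1−q), giving q = 3/11.
The value is -11·(3/11) + (7)·(8/11) = 23/11.

23/11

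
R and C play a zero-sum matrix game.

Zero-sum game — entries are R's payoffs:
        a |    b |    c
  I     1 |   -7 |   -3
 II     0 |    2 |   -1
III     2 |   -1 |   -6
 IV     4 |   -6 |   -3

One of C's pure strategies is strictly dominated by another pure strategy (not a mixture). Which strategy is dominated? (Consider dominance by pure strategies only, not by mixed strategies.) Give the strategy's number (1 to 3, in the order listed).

1

C prefers columns that give R less. Compare a with c: -3 < 1, -1 < 0, -6 < 2, -3 < 4.
So c strictly dominates a for C; a is strictly dominated.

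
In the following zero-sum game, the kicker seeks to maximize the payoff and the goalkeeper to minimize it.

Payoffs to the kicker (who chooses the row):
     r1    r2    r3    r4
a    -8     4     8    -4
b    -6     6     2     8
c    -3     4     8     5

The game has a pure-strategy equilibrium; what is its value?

Row minima: -8, -6, -3 → the kicker's maximin is -3.
Column maxima: -3, 6, 8, 8 → the goalkeeper's minimax is -3.
They coincide at (c, r1), so the value is -3.

-3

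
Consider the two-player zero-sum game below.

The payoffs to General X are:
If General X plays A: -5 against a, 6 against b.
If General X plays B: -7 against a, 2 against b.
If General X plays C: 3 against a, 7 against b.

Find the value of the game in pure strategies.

3

Row minima: -5, -7, 3 → General X's maximin is 3.
Column maxima: 3, 7 → General Y's minimax is 3.
They coincide at (C, a), so the value is 3.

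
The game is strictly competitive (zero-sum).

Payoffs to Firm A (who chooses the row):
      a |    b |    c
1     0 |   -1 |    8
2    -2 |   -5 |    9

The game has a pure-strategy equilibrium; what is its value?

-1

Row minima: -1, -5 → Firm A's maximin is -1.
Column maxima: 0, -1, 9 → Firm B's minimax is -1.
They coincide at (1, b), so the value is -1.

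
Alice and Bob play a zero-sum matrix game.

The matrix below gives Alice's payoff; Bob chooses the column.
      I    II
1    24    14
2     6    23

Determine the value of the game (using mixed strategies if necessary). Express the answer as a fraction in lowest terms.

52/3

Row minima are 14 and 6, so Alice's maximin is 14; column maxima are 24 and 23, so Bob's minimax is 23. These differ, so the equilibrium is in mixed strategies.
Let Alice play 1 with probability p. Bob is indifferent when 24p + 6(1−p) = 14p + 23(1−p), giving p = 17/27.
Let Bob play I with probability q. Alice is indifferent when 24q + 14(1−q) = 6q + 23(1−q), giving q = 1/3.
The value is 24·(1/3) + (14)·(2/3) = 52/3.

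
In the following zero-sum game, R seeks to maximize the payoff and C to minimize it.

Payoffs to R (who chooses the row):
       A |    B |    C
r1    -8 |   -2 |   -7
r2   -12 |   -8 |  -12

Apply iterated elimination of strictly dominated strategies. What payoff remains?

-8

Row r2 is strictly dominated by row r1 (-8>-12, -2>-8, -7>-12); eliminate r2.
Column B is strictly dominated by A for C (-8<-2); eliminate B.
Column C is strictly dominated by A for C (-8<-7); eliminate C.
Only (r1, A) remains, with payoff -8.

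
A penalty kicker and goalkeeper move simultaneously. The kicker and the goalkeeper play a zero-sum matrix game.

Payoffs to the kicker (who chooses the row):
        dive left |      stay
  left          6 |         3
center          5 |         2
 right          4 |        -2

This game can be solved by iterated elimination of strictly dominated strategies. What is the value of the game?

Column dive left is strictly dominated by stay for the goalkeeper (3<6, 2<5, -2<4); eliminate dive left.
Row right is strictly dominated by row left (3>-2); eliminate right.
Row center is strictly dominated by row left (3>2); eliminate center.
Only (left, stay) remains, with payoff 3.

3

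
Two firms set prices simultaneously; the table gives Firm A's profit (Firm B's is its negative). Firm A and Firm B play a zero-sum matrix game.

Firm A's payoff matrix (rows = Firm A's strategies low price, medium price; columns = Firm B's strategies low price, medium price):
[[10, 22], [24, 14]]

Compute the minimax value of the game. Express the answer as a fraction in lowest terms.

Row minima are 10 and 14, so Firm A's maximin is 14; column maxima are 24 and 22, so Firm B's minimax is 22. These differ, so the equilibrium is in mixed strategies.
Let Firm A play low price with probability p. Firm B is indifferent when 10p + 24(1−p) = 22p + 14(1−p), giving p = 5/11.
Let Firm B play low price with probability q. Firm A is indifferent when 10q + 22(1−q) = 24q + 14(1−q), giving q = 4/11.
The value is 10·(4/11) + (22)·(7/11) = 194/11.

194/11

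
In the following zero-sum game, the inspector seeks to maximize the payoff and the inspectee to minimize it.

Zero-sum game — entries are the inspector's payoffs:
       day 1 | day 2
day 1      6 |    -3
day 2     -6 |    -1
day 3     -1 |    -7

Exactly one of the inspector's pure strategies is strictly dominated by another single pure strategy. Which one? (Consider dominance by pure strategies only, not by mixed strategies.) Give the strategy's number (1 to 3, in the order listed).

3

Compare day 3 with day 1: 6 > -1, -3 > -7.
So day 1 strictly dominates day 3 for the inspector; day 3 is strictly dominated.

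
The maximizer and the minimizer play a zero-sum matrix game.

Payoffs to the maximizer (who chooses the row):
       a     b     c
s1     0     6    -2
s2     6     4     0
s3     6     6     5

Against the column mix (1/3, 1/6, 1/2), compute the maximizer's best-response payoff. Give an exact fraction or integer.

s1: (0)·(1/3) + (6)·(1/6) + (-2)·(1/2) = 0.
s2: (6)·(1/3) + (4)·(1/6) + (0)·(1/2) = 8/3.
s3: (6)·(1/3) + (6)·(1/6) + (5)·(1/2) = 11/2.
The best pure response is s3 with expected payoff 11/2.

11/2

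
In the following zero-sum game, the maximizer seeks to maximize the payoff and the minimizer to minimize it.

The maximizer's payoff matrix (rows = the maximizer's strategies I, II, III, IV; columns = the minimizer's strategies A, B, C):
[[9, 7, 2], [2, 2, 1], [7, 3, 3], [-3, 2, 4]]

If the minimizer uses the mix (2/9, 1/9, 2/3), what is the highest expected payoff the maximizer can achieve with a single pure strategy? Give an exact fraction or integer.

I: (9)·(2/9) + (7)·(1/9) + (2)·(2/3) = 37/9.
II: (2)·(2/9) + (2)·(1/9) + (1)·(2/3) = 4/3.
III: (7)·(2/9) + (3)·(1/9) + (3)·(2/3) = 35/9.
IV: (-3)·(2/9) + (2)·(1/9) + (4)·(2/3) = 20/9.
The best pure response is I with expected payoff 37/9.

37/9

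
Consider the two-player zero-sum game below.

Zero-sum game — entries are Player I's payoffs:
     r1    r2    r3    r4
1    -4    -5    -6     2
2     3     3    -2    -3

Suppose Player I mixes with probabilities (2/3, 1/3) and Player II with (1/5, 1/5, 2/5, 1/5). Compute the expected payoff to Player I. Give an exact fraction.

Against (1/5, 1/5, 2/5, 1/5), each row's expected payoff is 1: -19/5; 2: -1/5.
Taking the (2/3, 1/3)-weighted average: (2/3)·(-19/5) + (1/3)·(-1/5) = -13/5.

-13/5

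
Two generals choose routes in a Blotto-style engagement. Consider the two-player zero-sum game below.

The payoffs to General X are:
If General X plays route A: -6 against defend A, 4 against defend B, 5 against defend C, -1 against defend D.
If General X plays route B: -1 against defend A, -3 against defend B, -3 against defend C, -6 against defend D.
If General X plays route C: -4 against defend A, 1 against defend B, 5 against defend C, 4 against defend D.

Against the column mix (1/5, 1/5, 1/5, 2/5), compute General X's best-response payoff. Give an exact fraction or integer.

route A: (-6)·(1/5) + (4)·(1/5) + (5)·(1/5) + (-1)·(2/5) = 1/5.
route B: (-1)·(1/5) + (-3)·(1/5) + (-3)·(1/5) + (-6)·(2/5) = -19/5.
route C: (-4)·(1/5) + (1)·(1/5) + (5)·(1/5) + (4)·(2/5) = 2.
The best pure response is route C with expected payoff 2.

2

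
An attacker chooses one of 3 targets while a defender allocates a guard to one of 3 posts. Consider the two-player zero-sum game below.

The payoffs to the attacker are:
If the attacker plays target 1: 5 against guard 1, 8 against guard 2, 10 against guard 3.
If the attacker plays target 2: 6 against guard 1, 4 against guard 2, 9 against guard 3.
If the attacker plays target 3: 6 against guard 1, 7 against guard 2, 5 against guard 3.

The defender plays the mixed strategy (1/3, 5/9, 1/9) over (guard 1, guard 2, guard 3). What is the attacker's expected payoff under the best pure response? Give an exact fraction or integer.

65/9

target 1: (5)·(1/3) + (8)·(5/9) + (10)·(1/9) = 65/9.
target 2: (6)·(1/3) + (4)·(5/9) + (9)·(1/9) = 47/9.
target 3: (6)·(1/3) + (7)·(5/9) + (5)·(1/9) = 58/9.
The best pure response is target 1 with expected payoff 65/9.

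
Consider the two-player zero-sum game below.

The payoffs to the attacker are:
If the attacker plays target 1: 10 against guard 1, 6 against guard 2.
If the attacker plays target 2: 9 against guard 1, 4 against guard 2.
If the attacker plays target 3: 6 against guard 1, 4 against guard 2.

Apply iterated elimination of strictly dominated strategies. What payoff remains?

Column guard 1 is strictly dominated by guard 2 for the defender (6<10, 4<9, 4<6); eliminate guard 1.
Row target 3 is strictly dominated by row target 1 (6>4); eliminate target 3.
Row target 2 is strictly dominated by row target 1 (6>4); eliminate target 2.
Only (target 1, guard 2) remains, with payoff 6.

6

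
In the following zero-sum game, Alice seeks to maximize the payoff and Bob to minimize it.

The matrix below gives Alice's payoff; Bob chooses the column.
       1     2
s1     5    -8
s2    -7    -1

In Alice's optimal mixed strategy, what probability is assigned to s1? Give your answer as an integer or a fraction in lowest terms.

Row minima are -8 and -7, so Alice's maximin is -7; column maxima are 5 and -1, so Bob's minimax is -1. These differ, so the equilibrium is in mixed strategies.
Let Alice play s1 with probability p. Bob is indifferent when 5p − 7(1−p) = −8p − (1−p), giving p = 6/19.

6/19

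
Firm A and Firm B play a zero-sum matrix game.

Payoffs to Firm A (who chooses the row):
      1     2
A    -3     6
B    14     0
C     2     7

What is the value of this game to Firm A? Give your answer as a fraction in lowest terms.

Row A is strictly dominated by row C, so Firm A never plays it.
The remaining 2×2 game on (B, C) × (1, 2) has no saddle point. Let Firm A play B with probability p; indifference gives 14p + 2(1−p) = 7(1−p), so p = 5/19.
Similarly Firm B's optimal q on 1 is 7/19, and the value is 14·(7/19) + (0)·(12/19) = 98/19.

98/19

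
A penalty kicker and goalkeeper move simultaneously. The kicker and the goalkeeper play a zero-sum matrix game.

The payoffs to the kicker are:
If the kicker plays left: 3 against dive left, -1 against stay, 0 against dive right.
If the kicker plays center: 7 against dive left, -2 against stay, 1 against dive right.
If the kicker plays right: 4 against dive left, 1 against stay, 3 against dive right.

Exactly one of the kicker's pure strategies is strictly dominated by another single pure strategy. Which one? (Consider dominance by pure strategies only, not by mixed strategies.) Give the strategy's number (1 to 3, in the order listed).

Compare left with right: 4 > 3, 1 > -1, 3 > 0.
So right strictly dominates left for the kicker; left is strictly dominated.

1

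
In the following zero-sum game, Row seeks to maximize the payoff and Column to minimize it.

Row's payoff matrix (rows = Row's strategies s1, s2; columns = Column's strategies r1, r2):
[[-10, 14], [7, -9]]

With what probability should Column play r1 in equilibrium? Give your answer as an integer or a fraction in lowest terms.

Row minima are -10 and -9, so Row's maximin is -9; column maxima are 7 and 14, so Column's minimax is 7. These differ, so the equilibrium is in mixed strategies.
Let Column play r1 with probability q. Row is indifferent when −10q + 14(1−q) = 7q − 9(1−q), giving q = 23/40.

23/40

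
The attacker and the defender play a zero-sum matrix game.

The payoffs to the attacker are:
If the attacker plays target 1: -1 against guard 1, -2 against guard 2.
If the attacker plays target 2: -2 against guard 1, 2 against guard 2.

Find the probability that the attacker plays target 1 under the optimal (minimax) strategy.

4/5

Row minima are -2 and -2, so the attacker's maximin is -2; column maxima are -1 and 2, so the defender's minimax is -1. These differ, so the equilibrium is in mixed strategies.
Let the attacker play target 1 with probability p. The defender is indifferent when −p − 2(1−p) = −2p + 2(1−p), giving p = 4/5.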